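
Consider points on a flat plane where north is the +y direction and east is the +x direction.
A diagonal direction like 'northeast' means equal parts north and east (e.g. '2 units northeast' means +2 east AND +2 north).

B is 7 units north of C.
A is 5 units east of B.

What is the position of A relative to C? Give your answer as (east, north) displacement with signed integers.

Answer: A is at (east=5, north=7) relative to C.

Derivation:
Place C at the origin (east=0, north=0).
  B is 7 units north of C: delta (east=+0, north=+7); B at (east=0, north=7).
  A is 5 units east of B: delta (east=+5, north=+0); A at (east=5, north=7).
Therefore A relative to C: (east=5, north=7).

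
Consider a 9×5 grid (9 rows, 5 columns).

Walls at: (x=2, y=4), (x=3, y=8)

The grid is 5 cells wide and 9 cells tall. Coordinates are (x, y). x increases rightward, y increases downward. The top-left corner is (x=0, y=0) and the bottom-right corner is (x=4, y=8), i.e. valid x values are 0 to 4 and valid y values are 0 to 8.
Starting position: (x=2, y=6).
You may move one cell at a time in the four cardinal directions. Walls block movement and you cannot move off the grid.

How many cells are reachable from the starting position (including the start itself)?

BFS flood-fill from (x=2, y=6):
  Distance 0: (x=2, y=6)
  Distance 1: (x=2, y=5), (x=1, y=6), (x=3, y=6), (x=2, y=7)
  Distance 2: (x=1, y=5), (x=3, y=5), (x=0, y=6), (x=4, y=6), (x=1, y=7), (x=3, y=7), (x=2, y=8)
  Distance 3: (x=1, y=4), (x=3, y=4), (x=0, y=5), (x=4, y=5), (x=0, y=7), (x=4, y=7), (x=1, y=8)
  Distance 4: (x=1, y=3), (x=3, y=3), (x=0, y=4), (x=4, y=4), (x=0, y=8), (x=4, y=8)
  Distance 5: (x=1, y=2), (x=3, y=2), (x=0, y=3), (x=2, y=3), (x=4, y=3)
  Distance 6: (x=1, y=1), (x=3, y=1), (x=0, y=2), (x=2, y=2), (x=4, y=2)
  Distance 7: (x=1, y=0), (x=3, y=0), (x=0, y=1), (x=2, y=1), (x=4, y=1)
  Distance 8: (x=0, y=0), (x=2, y=0), (x=4, y=0)
Total reachable: 43 (grid has 43 open cells total)

Answer: Reachable cells: 43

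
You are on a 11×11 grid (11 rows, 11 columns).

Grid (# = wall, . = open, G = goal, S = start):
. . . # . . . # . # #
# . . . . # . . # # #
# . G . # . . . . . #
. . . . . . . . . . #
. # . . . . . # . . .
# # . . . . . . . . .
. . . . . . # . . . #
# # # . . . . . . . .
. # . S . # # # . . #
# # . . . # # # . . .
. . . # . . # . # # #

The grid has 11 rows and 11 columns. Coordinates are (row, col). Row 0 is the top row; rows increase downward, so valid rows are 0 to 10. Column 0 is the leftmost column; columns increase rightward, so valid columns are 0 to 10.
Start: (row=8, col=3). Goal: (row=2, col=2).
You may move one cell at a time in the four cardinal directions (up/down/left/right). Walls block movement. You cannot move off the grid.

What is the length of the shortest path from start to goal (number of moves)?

BFS from (row=8, col=3) until reaching (row=2, col=2):
  Distance 0: (row=8, col=3)
  Distance 1: (row=7, col=3), (row=8, col=2), (row=8, col=4), (row=9, col=3)
  Distance 2: (row=6, col=3), (row=7, col=4), (row=9, col=2), (row=9, col=4)
  Distance 3: (row=5, col=3), (row=6, col=2), (row=6, col=4), (row=7, col=5), (row=10, col=2), (row=10, col=4)
  Distance 4: (row=4, col=3), (row=5, col=2), (row=5, col=4), (row=6, col=1), (row=6, col=5), (row=7, col=6), (row=10, col=1), (row=10, col=5)
  Distance 5: (row=3, col=3), (row=4, col=2), (row=4, col=4), (row=5, col=5), (row=6, col=0), (row=7, col=7), (row=10, col=0)
  Distance 6: (row=2, col=3), (row=3, col=2), (row=3, col=4), (row=4, col=5), (row=5, col=6), (row=6, col=7), (row=7, col=8)
  Distance 7: (row=1, col=3), (row=2, col=2), (row=3, col=1), (row=3, col=5), (row=4, col=6), (row=5, col=7), (row=6, col=8), (row=7, col=9), (row=8, col=8)  <- goal reached here
One shortest path (7 moves): (row=8, col=3) -> (row=7, col=3) -> (row=6, col=3) -> (row=6, col=2) -> (row=5, col=2) -> (row=4, col=2) -> (row=3, col=2) -> (row=2, col=2)

Answer: Shortest path length: 7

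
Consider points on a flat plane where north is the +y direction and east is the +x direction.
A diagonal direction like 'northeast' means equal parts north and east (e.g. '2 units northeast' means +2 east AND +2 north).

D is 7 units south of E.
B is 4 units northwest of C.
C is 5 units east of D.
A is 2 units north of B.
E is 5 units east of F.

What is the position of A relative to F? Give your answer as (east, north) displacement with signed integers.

Place F at the origin (east=0, north=0).
  E is 5 units east of F: delta (east=+5, north=+0); E at (east=5, north=0).
  D is 7 units south of E: delta (east=+0, north=-7); D at (east=5, north=-7).
  C is 5 units east of D: delta (east=+5, north=+0); C at (east=10, north=-7).
  B is 4 units northwest of C: delta (east=-4, north=+4); B at (east=6, north=-3).
  A is 2 units north of B: delta (east=+0, north=+2); A at (east=6, north=-1).
Therefore A relative to F: (east=6, north=-1).

Answer: A is at (east=6, north=-1) relative to F.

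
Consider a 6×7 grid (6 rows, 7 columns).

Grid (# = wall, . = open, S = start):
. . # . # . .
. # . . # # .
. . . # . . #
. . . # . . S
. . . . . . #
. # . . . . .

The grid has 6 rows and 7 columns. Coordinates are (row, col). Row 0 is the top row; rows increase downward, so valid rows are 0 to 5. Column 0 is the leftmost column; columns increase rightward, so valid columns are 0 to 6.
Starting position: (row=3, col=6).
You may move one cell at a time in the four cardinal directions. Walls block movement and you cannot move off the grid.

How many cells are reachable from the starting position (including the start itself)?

Answer: Reachable cells: 29

Derivation:
BFS flood-fill from (row=3, col=6):
  Distance 0: (row=3, col=6)
  Distance 1: (row=3, col=5)
  Distance 2: (row=2, col=5), (row=3, col=4), (row=4, col=5)
  Distance 3: (row=2, col=4), (row=4, col=4), (row=5, col=5)
  Distance 4: (row=4, col=3), (row=5, col=4), (row=5, col=6)
  Distance 5: (row=4, col=2), (row=5, col=3)
  Distance 6: (row=3, col=2), (row=4, col=1), (row=5, col=2)
  Distance 7: (row=2, col=2), (row=3, col=1), (row=4, col=0)
  Distance 8: (row=1, col=2), (row=2, col=1), (row=3, col=0), (row=5, col=0)
  Distance 9: (row=1, col=3), (row=2, col=0)
  Distance 10: (row=0, col=3), (row=1, col=0)
  Distance 11: (row=0, col=0)
  Distance 12: (row=0, col=1)
Total reachable: 29 (grid has 32 open cells total)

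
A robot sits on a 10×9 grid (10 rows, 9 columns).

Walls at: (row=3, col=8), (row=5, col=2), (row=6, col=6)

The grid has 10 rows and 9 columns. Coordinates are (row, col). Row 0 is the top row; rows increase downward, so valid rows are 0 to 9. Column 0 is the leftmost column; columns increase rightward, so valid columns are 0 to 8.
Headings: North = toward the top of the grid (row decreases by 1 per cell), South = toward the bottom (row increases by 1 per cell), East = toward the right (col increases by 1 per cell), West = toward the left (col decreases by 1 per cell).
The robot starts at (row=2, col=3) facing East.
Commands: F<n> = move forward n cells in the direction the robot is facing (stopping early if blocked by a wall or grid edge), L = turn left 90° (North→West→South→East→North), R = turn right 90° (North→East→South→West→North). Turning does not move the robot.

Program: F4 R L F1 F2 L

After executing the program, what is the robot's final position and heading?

Start: (row=2, col=3), facing East
  F4: move forward 4, now at (row=2, col=7)
  R: turn right, now facing South
  L: turn left, now facing East
  F1: move forward 1, now at (row=2, col=8)
  F2: move forward 0/2 (blocked), now at (row=2, col=8)
  L: turn left, now facing North
Final: (row=2, col=8), facing North

Answer: Final position: (row=2, col=8), facing North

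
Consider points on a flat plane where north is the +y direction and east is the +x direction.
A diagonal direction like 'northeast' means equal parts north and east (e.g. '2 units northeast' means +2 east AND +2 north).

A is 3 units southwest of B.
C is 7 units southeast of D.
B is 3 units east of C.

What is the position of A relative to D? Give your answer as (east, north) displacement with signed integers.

Place D at the origin (east=0, north=0).
  C is 7 units southeast of D: delta (east=+7, north=-7); C at (east=7, north=-7).
  B is 3 units east of C: delta (east=+3, north=+0); B at (east=10, north=-7).
  A is 3 units southwest of B: delta (east=-3, north=-3); A at (east=7, north=-10).
Therefore A relative to D: (east=7, north=-10).

Answer: A is at (east=7, north=-10) relative to D.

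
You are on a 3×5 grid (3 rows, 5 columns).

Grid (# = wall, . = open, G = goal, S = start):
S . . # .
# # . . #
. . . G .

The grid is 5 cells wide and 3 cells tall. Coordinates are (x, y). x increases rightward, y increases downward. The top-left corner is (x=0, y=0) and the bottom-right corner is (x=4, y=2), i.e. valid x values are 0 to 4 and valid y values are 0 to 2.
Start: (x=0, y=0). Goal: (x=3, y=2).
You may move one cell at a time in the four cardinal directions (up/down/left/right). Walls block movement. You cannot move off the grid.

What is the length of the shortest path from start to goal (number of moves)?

BFS from (x=0, y=0) until reaching (x=3, y=2):
  Distance 0: (x=0, y=0)
  Distance 1: (x=1, y=0)
  Distance 2: (x=2, y=0)
  Distance 3: (x=2, y=1)
  Distance 4: (x=3, y=1), (x=2, y=2)
  Distance 5: (x=1, y=2), (x=3, y=2)  <- goal reached here
One shortest path (5 moves): (x=0, y=0) -> (x=1, y=0) -> (x=2, y=0) -> (x=2, y=1) -> (x=3, y=1) -> (x=3, y=2)

Answer: Shortest path length: 5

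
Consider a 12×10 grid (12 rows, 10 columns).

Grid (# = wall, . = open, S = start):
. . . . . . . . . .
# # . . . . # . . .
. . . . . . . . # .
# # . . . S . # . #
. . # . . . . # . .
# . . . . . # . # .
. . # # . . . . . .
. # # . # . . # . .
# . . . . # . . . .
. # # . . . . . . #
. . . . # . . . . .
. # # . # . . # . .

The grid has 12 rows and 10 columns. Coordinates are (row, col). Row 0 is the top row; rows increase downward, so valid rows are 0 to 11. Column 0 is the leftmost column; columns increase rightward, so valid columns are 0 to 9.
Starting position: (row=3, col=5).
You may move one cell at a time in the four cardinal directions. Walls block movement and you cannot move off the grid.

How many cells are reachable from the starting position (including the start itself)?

Answer: Reachable cells: 91

Derivation:
BFS flood-fill from (row=3, col=5):
  Distance 0: (row=3, col=5)
  Distance 1: (row=2, col=5), (row=3, col=4), (row=3, col=6), (row=4, col=5)
  Distance 2: (row=1, col=5), (row=2, col=4), (row=2, col=6), (row=3, col=3), (row=4, col=4), (row=4, col=6), (row=5, col=5)
  Distance 3: (row=0, col=5), (row=1, col=4), (row=2, col=3), (row=2, col=7), (row=3, col=2), (row=4, col=3), (row=5, col=4), (row=6, col=5)
  Distance 4: (row=0, col=4), (row=0, col=6), (row=1, col=3), (row=1, col=7), (row=2, col=2), (row=5, col=3), (row=6, col=4), (row=6, col=6), (row=7, col=5)
  Distance 5: (row=0, col=3), (row=0, col=7), (row=1, col=2), (row=1, col=8), (row=2, col=1), (row=5, col=2), (row=6, col=7), (row=7, col=6)
  Distance 6: (row=0, col=2), (row=0, col=8), (row=1, col=9), (row=2, col=0), (row=5, col=1), (row=5, col=7), (row=6, col=8), (row=8, col=6)
  Distance 7: (row=0, col=1), (row=0, col=9), (row=2, col=9), (row=4, col=1), (row=6, col=1), (row=6, col=9), (row=7, col=8), (row=8, col=7), (row=9, col=6)
  Distance 8: (row=0, col=0), (row=4, col=0), (row=5, col=9), (row=6, col=0), (row=7, col=9), (row=8, col=8), (row=9, col=5), (row=9, col=7), (row=10, col=6)
  Distance 9: (row=4, col=9), (row=7, col=0), (row=8, col=9), (row=9, col=4), (row=9, col=8), (row=10, col=5), (row=10, col=7), (row=11, col=6)
  Distance 10: (row=4, col=8), (row=8, col=4), (row=9, col=3), (row=10, col=8), (row=11, col=5)
  Distance 11: (row=3, col=8), (row=8, col=3), (row=10, col=3), (row=10, col=9), (row=11, col=8)
  Distance 12: (row=7, col=3), (row=8, col=2), (row=10, col=2), (row=11, col=3), (row=11, col=9)
  Distance 13: (row=8, col=1), (row=10, col=1)
  Distance 14: (row=10, col=0)
  Distance 15: (row=9, col=0), (row=11, col=0)
Total reachable: 91 (grid has 91 open cells total)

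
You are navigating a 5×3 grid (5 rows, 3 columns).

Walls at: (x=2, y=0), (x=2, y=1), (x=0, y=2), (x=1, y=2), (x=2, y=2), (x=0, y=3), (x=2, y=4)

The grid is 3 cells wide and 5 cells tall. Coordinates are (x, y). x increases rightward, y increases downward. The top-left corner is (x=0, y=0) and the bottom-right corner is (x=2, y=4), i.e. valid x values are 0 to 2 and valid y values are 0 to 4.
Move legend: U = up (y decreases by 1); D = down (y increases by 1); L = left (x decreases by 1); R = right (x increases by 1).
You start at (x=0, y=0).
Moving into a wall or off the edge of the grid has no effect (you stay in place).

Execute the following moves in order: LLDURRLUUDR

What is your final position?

Start: (x=0, y=0)
  L (left): blocked, stay at (x=0, y=0)
  L (left): blocked, stay at (x=0, y=0)
  D (down): (x=0, y=0) -> (x=0, y=1)
  U (up): (x=0, y=1) -> (x=0, y=0)
  R (right): (x=0, y=0) -> (x=1, y=0)
  R (right): blocked, stay at (x=1, y=0)
  L (left): (x=1, y=0) -> (x=0, y=0)
  U (up): blocked, stay at (x=0, y=0)
  U (up): blocked, stay at (x=0, y=0)
  D (down): (x=0, y=0) -> (x=0, y=1)
  R (right): (x=0, y=1) -> (x=1, y=1)
Final: (x=1, y=1)

Answer: Final position: (x=1, y=1)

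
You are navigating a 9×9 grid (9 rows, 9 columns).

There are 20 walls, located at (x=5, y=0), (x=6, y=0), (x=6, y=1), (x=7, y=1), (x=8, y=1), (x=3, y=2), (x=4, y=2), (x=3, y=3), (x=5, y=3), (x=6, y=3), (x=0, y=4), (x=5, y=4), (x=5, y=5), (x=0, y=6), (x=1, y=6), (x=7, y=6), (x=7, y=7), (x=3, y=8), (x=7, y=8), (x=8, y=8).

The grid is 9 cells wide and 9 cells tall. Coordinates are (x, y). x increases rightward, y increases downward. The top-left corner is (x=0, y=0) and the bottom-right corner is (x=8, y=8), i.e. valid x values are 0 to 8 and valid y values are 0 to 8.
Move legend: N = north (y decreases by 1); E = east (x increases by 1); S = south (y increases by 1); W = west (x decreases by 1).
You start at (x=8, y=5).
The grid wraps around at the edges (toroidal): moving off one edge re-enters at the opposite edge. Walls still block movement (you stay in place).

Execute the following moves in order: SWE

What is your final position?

Start: (x=8, y=5)
  S (south): (x=8, y=5) -> (x=8, y=6)
  W (west): blocked, stay at (x=8, y=6)
  E (east): blocked, stay at (x=8, y=6)
Final: (x=8, y=6)

Answer: Final position: (x=8, y=6)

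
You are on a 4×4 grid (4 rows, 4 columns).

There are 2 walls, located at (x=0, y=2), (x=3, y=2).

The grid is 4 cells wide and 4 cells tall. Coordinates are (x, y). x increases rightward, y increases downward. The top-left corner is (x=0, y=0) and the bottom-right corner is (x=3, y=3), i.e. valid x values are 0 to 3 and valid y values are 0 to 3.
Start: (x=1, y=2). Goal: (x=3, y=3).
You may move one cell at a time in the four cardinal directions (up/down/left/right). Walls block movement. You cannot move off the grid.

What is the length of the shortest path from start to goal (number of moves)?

Answer: Shortest path length: 3

Derivation:
BFS from (x=1, y=2) until reaching (x=3, y=3):
  Distance 0: (x=1, y=2)
  Distance 1: (x=1, y=1), (x=2, y=2), (x=1, y=3)
  Distance 2: (x=1, y=0), (x=0, y=1), (x=2, y=1), (x=0, y=3), (x=2, y=3)
  Distance 3: (x=0, y=0), (x=2, y=0), (x=3, y=1), (x=3, y=3)  <- goal reached here
One shortest path (3 moves): (x=1, y=2) -> (x=2, y=2) -> (x=2, y=3) -> (x=3, y=3)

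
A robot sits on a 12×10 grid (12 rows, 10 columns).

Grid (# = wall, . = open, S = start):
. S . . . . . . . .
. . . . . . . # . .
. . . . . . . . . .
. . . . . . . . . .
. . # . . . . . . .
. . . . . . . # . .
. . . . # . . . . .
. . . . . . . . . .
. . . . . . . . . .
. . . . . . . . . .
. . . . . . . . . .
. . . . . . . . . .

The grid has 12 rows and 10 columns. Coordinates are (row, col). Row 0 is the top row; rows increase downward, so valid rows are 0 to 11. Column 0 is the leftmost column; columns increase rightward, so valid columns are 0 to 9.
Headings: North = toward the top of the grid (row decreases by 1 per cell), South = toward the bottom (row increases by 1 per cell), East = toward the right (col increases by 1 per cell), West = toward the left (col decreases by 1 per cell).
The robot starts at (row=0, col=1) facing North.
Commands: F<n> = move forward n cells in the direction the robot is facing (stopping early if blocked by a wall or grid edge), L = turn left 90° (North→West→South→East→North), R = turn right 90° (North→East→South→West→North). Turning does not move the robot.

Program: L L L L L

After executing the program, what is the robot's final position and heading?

Answer: Final position: (row=0, col=1), facing West

Derivation:
Start: (row=0, col=1), facing North
  L: turn left, now facing West
  L: turn left, now facing South
  L: turn left, now facing East
  L: turn left, now facing North
  L: turn left, now facing West
Final: (row=0, col=1), facing West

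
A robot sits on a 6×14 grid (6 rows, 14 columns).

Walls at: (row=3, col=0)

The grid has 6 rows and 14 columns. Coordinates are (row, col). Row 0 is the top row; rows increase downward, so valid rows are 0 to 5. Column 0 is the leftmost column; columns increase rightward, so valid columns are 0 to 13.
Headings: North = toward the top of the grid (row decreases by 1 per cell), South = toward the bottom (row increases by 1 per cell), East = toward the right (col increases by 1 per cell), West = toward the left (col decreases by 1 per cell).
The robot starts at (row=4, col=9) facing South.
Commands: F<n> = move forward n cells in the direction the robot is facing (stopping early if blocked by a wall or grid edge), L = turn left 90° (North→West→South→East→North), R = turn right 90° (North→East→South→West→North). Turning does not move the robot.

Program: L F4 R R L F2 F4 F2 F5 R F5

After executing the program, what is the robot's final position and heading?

Start: (row=4, col=9), facing South
  L: turn left, now facing East
  F4: move forward 4, now at (row=4, col=13)
  R: turn right, now facing South
  R: turn right, now facing West
  L: turn left, now facing South
  F2: move forward 1/2 (blocked), now at (row=5, col=13)
  F4: move forward 0/4 (blocked), now at (row=5, col=13)
  F2: move forward 0/2 (blocked), now at (row=5, col=13)
  F5: move forward 0/5 (blocked), now at (row=5, col=13)
  R: turn right, now facing West
  F5: move forward 5, now at (row=5, col=8)
Final: (row=5, col=8), facing West

Answer: Final position: (row=5, col=8), facing West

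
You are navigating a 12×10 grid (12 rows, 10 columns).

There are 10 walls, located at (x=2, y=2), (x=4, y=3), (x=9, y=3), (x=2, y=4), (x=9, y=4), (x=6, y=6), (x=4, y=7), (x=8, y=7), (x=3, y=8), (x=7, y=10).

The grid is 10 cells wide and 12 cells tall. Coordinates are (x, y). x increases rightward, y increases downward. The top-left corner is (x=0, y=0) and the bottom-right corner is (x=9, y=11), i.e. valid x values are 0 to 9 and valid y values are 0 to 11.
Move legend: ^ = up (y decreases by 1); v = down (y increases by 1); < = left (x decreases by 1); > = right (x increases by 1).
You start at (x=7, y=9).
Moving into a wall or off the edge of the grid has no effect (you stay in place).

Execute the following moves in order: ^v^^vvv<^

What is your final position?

Start: (x=7, y=9)
  ^ (up): (x=7, y=9) -> (x=7, y=8)
  v (down): (x=7, y=8) -> (x=7, y=9)
  ^ (up): (x=7, y=9) -> (x=7, y=8)
  ^ (up): (x=7, y=8) -> (x=7, y=7)
  v (down): (x=7, y=7) -> (x=7, y=8)
  v (down): (x=7, y=8) -> (x=7, y=9)
  v (down): blocked, stay at (x=7, y=9)
  < (left): (x=7, y=9) -> (x=6, y=9)
  ^ (up): (x=6, y=9) -> (x=6, y=8)
Final: (x=6, y=8)

Answer: Final position: (x=6, y=8)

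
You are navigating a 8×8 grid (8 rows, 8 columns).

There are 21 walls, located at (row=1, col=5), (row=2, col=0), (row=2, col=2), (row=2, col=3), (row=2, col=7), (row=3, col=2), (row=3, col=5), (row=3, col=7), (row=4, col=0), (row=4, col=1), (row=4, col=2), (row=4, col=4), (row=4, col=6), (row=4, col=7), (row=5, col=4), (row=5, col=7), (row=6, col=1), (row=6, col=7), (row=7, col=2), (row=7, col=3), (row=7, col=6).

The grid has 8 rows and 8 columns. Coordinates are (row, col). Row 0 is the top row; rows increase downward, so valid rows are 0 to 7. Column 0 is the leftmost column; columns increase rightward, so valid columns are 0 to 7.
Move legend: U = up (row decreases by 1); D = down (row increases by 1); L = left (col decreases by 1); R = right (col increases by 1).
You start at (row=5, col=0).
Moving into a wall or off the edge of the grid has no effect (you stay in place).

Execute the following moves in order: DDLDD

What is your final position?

Start: (row=5, col=0)
  D (down): (row=5, col=0) -> (row=6, col=0)
  D (down): (row=6, col=0) -> (row=7, col=0)
  L (left): blocked, stay at (row=7, col=0)
  D (down): blocked, stay at (row=7, col=0)
  D (down): blocked, stay at (row=7, col=0)
Final: (row=7, col=0)

Answer: Final position: (row=7, col=0)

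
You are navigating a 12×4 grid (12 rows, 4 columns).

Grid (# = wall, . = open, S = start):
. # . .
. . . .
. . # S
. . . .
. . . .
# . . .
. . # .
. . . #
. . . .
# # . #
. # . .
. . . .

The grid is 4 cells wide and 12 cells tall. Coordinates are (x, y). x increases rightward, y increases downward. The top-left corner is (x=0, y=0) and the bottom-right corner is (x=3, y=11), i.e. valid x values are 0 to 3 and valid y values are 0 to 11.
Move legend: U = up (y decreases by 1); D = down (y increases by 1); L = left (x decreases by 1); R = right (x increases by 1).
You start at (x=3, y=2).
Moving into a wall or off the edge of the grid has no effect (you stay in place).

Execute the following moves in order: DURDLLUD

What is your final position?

Answer: Final position: (x=1, y=3)

Derivation:
Start: (x=3, y=2)
  D (down): (x=3, y=2) -> (x=3, y=3)
  U (up): (x=3, y=3) -> (x=3, y=2)
  R (right): blocked, stay at (x=3, y=2)
  D (down): (x=3, y=2) -> (x=3, y=3)
  L (left): (x=3, y=3) -> (x=2, y=3)
  L (left): (x=2, y=3) -> (x=1, y=3)
  U (up): (x=1, y=3) -> (x=1, y=2)
  D (down): (x=1, y=2) -> (x=1, y=3)
Final: (x=1, y=3)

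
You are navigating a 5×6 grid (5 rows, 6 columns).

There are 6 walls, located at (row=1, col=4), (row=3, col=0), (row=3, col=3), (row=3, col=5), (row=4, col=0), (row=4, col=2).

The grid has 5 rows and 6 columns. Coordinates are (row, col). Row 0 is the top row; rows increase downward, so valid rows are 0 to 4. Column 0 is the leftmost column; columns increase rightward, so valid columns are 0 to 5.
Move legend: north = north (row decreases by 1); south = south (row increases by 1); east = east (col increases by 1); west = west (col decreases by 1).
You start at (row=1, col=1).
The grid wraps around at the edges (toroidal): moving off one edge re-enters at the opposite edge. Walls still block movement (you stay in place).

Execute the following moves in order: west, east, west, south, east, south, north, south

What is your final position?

Start: (row=1, col=1)
  west (west): (row=1, col=1) -> (row=1, col=0)
  east (east): (row=1, col=0) -> (row=1, col=1)
  west (west): (row=1, col=1) -> (row=1, col=0)
  south (south): (row=1, col=0) -> (row=2, col=0)
  east (east): (row=2, col=0) -> (row=2, col=1)
  south (south): (row=2, col=1) -> (row=3, col=1)
  north (north): (row=3, col=1) -> (row=2, col=1)
  south (south): (row=2, col=1) -> (row=3, col=1)
Final: (row=3, col=1)

Answer: Final position: (row=3, col=1)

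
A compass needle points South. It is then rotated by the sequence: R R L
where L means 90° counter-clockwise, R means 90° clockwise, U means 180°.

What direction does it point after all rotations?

Start: South
  R (right (90° clockwise)) -> West
  R (right (90° clockwise)) -> North
  L (left (90° counter-clockwise)) -> West
Final: West

Answer: Final heading: West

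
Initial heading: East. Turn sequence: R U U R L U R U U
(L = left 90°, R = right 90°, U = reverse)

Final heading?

Answer: Final heading: East

Derivation:
Start: East
  R (right (90° clockwise)) -> South
  U (U-turn (180°)) -> North
  U (U-turn (180°)) -> South
  R (right (90° clockwise)) -> West
  L (left (90° counter-clockwise)) -> South
  U (U-turn (180°)) -> North
  R (right (90° clockwise)) -> East
  U (U-turn (180°)) -> West
  U (U-turn (180°)) -> East
Final: East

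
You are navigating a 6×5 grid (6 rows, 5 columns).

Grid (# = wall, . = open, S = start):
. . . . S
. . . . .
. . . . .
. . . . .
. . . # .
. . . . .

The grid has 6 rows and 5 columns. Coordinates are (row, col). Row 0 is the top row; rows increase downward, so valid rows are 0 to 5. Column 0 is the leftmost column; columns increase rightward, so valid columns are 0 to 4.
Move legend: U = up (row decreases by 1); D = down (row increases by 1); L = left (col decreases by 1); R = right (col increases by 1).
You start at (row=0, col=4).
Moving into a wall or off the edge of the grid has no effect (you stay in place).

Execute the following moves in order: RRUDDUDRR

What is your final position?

Answer: Final position: (row=2, col=4)

Derivation:
Start: (row=0, col=4)
  R (right): blocked, stay at (row=0, col=4)
  R (right): blocked, stay at (row=0, col=4)
  U (up): blocked, stay at (row=0, col=4)
  D (down): (row=0, col=4) -> (row=1, col=4)
  D (down): (row=1, col=4) -> (row=2, col=4)
  U (up): (row=2, col=4) -> (row=1, col=4)
  D (down): (row=1, col=4) -> (row=2, col=4)
  R (right): blocked, stay at (row=2, col=4)
  R (right): blocked, stay at (row=2, col=4)
Final: (row=2, col=4)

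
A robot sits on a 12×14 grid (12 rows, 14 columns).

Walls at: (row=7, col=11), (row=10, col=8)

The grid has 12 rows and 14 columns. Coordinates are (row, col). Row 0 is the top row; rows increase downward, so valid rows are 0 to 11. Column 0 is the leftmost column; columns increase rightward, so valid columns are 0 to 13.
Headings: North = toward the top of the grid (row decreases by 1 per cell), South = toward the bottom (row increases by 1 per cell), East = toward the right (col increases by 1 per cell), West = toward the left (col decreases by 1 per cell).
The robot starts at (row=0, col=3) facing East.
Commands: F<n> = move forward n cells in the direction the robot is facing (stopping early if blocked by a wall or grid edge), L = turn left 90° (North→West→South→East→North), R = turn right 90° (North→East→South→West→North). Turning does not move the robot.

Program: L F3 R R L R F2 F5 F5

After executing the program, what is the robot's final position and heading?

Answer: Final position: (row=11, col=3), facing South

Derivation:
Start: (row=0, col=3), facing East
  L: turn left, now facing North
  F3: move forward 0/3 (blocked), now at (row=0, col=3)
  R: turn right, now facing East
  R: turn right, now facing South
  L: turn left, now facing East
  R: turn right, now facing South
  F2: move forward 2, now at (row=2, col=3)
  F5: move forward 5, now at (row=7, col=3)
  F5: move forward 4/5 (blocked), now at (row=11, col=3)
Final: (row=11, col=3), facing South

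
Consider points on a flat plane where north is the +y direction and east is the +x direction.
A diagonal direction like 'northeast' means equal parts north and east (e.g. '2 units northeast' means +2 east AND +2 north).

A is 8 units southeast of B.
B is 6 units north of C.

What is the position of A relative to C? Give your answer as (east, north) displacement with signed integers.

Place C at the origin (east=0, north=0).
  B is 6 units north of C: delta (east=+0, north=+6); B at (east=0, north=6).
  A is 8 units southeast of B: delta (east=+8, north=-8); A at (east=8, north=-2).
Therefore A relative to C: (east=8, north=-2).

Answer: A is at (east=8, north=-2) relative to C.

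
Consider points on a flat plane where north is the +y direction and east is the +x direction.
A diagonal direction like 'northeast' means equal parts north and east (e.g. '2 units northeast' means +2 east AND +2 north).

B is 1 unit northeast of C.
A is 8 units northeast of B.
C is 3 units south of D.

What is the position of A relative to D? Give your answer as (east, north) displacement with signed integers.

Place D at the origin (east=0, north=0).
  C is 3 units south of D: delta (east=+0, north=-3); C at (east=0, north=-3).
  B is 1 unit northeast of C: delta (east=+1, north=+1); B at (east=1, north=-2).
  A is 8 units northeast of B: delta (east=+8, north=+8); A at (east=9, north=6).
Therefore A relative to D: (east=9, north=6).

Answer: A is at (east=9, north=6) relative to D.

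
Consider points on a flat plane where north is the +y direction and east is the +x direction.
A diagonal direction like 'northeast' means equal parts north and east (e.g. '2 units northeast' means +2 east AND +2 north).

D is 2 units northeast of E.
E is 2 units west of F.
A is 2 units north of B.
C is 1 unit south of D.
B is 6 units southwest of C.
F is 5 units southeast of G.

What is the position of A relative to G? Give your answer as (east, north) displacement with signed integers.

Answer: A is at (east=-1, north=-8) relative to G.

Derivation:
Place G at the origin (east=0, north=0).
  F is 5 units southeast of G: delta (east=+5, north=-5); F at (east=5, north=-5).
  E is 2 units west of F: delta (east=-2, north=+0); E at (east=3, north=-5).
  D is 2 units northeast of E: delta (east=+2, north=+2); D at (east=5, north=-3).
  C is 1 unit south of D: delta (east=+0, north=-1); C at (east=5, north=-4).
  B is 6 units southwest of C: delta (east=-6, north=-6); B at (east=-1, north=-10).
  A is 2 units north of B: delta (east=+0, north=+2); A at (east=-1, north=-8).
Therefore A relative to G: (east=-1, north=-8).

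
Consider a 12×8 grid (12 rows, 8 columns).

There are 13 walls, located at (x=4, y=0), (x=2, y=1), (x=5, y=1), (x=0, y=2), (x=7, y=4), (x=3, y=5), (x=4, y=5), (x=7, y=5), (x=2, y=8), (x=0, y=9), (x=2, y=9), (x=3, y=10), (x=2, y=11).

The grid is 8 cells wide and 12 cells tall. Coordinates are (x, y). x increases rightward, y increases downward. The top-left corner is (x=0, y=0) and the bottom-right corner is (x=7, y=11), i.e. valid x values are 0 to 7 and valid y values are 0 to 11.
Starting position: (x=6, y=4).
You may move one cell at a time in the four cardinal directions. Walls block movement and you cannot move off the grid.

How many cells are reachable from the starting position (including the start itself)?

Answer: Reachable cells: 83

Derivation:
BFS flood-fill from (x=6, y=4):
  Distance 0: (x=6, y=4)
  Distance 1: (x=6, y=3), (x=5, y=4), (x=6, y=5)
  Distance 2: (x=6, y=2), (x=5, y=3), (x=7, y=3), (x=4, y=4), (x=5, y=5), (x=6, y=6)
  Distance 3: (x=6, y=1), (x=5, y=2), (x=7, y=2), (x=4, y=3), (x=3, y=4), (x=5, y=6), (x=7, y=6), (x=6, y=7)
  Distance 4: (x=6, y=0), (x=7, y=1), (x=4, y=2), (x=3, y=3), (x=2, y=4), (x=4, y=6), (x=5, y=7), (x=7, y=7), (x=6, y=8)
  Distance 5: (x=5, y=0), (x=7, y=0), (x=4, y=1), (x=3, y=2), (x=2, y=3), (x=1, y=4), (x=2, y=5), (x=3, y=6), (x=4, y=7), (x=5, y=8), (x=7, y=8), (x=6, y=9)
  Distance 6: (x=3, y=1), (x=2, y=2), (x=1, y=3), (x=0, y=4), (x=1, y=5), (x=2, y=6), (x=3, y=7), (x=4, y=8), (x=5, y=9), (x=7, y=9), (x=6, y=10)
  Distance 7: (x=3, y=0), (x=1, y=2), (x=0, y=3), (x=0, y=5), (x=1, y=6), (x=2, y=7), (x=3, y=8), (x=4, y=9), (x=5, y=10), (x=7, y=10), (x=6, y=11)
  Distance 8: (x=2, y=0), (x=1, y=1), (x=0, y=6), (x=1, y=7), (x=3, y=9), (x=4, y=10), (x=5, y=11), (x=7, y=11)
  Distance 9: (x=1, y=0), (x=0, y=1), (x=0, y=7), (x=1, y=8), (x=4, y=11)
  Distance 10: (x=0, y=0), (x=0, y=8), (x=1, y=9), (x=3, y=11)
  Distance 11: (x=1, y=10)
  Distance 12: (x=0, y=10), (x=2, y=10), (x=1, y=11)
  Distance 13: (x=0, y=11)
Total reachable: 83 (grid has 83 open cells total)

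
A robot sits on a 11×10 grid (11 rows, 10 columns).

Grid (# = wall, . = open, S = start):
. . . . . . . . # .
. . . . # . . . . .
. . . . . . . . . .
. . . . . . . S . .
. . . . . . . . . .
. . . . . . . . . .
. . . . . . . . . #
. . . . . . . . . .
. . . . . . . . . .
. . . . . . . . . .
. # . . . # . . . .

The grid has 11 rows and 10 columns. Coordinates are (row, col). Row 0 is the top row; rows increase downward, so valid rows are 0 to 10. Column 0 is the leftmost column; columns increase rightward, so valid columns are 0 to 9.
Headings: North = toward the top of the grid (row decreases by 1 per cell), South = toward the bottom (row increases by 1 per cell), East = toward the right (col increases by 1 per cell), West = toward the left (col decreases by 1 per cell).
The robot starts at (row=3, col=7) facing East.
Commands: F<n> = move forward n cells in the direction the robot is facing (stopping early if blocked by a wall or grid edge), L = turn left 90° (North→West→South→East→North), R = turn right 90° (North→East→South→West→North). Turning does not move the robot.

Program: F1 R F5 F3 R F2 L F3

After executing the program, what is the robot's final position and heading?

Start: (row=3, col=7), facing East
  F1: move forward 1, now at (row=3, col=8)
  R: turn right, now facing South
  F5: move forward 5, now at (row=8, col=8)
  F3: move forward 2/3 (blocked), now at (row=10, col=8)
  R: turn right, now facing West
  F2: move forward 2, now at (row=10, col=6)
  L: turn left, now facing South
  F3: move forward 0/3 (blocked), now at (row=10, col=6)
Final: (row=10, col=6), facing South

Answer: Final position: (row=10, col=6), facing South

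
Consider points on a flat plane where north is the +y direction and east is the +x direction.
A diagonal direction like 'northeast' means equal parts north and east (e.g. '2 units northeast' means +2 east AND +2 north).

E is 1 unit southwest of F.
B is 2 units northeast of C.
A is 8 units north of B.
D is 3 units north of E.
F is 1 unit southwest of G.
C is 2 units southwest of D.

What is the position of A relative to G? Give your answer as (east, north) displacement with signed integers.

Place G at the origin (east=0, north=0).
  F is 1 unit southwest of G: delta (east=-1, north=-1); F at (east=-1, north=-1).
  E is 1 unit southwest of F: delta (east=-1, north=-1); E at (east=-2, north=-2).
  D is 3 units north of E: delta (east=+0, north=+3); D at (east=-2, north=1).
  C is 2 units southwest of D: delta (east=-2, north=-2); C at (east=-4, north=-1).
  B is 2 units northeast of C: delta (east=+2, north=+2); B at (east=-2, north=1).
  A is 8 units north of B: delta (east=+0, north=+8); A at (east=-2, north=9).
Therefore A relative to G: (east=-2, north=9).

Answer: A is at (east=-2, north=9) relative to G.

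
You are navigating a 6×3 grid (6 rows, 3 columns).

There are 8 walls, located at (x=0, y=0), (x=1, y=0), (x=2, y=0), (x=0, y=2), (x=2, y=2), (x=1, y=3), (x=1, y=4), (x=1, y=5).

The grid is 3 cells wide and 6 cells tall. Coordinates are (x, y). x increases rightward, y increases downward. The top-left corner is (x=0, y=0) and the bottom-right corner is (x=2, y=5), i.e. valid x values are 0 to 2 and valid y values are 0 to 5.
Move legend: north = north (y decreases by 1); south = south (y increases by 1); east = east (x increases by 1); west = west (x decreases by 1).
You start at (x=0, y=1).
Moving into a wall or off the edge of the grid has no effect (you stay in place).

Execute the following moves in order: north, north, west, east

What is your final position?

Answer: Final position: (x=1, y=1)

Derivation:
Start: (x=0, y=1)
  north (north): blocked, stay at (x=0, y=1)
  north (north): blocked, stay at (x=0, y=1)
  west (west): blocked, stay at (x=0, y=1)
  east (east): (x=0, y=1) -> (x=1, y=1)
Final: (x=1, y=1)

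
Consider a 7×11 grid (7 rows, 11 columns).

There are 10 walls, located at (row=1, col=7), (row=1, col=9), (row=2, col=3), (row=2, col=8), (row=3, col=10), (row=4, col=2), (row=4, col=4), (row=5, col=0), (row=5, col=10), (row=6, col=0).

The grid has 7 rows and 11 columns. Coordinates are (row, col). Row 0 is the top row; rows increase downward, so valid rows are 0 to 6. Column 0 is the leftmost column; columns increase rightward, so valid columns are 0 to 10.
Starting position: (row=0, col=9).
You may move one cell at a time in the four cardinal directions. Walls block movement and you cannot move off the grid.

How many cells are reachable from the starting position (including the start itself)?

BFS flood-fill from (row=0, col=9):
  Distance 0: (row=0, col=9)
  Distance 1: (row=0, col=8), (row=0, col=10)
  Distance 2: (row=0, col=7), (row=1, col=8), (row=1, col=10)
  Distance 3: (row=0, col=6), (row=2, col=10)
  Distance 4: (row=0, col=5), (row=1, col=6), (row=2, col=9)
  Distance 5: (row=0, col=4), (row=1, col=5), (row=2, col=6), (row=3, col=9)
  Distance 6: (row=0, col=3), (row=1, col=4), (row=2, col=5), (row=2, col=7), (row=3, col=6), (row=3, col=8), (row=4, col=9)
  Distance 7: (row=0, col=2), (row=1, col=3), (row=2, col=4), (row=3, col=5), (row=3, col=7), (row=4, col=6), (row=4, col=8), (row=4, col=10), (row=5, col=9)
  Distance 8: (row=0, col=1), (row=1, col=2), (row=3, col=4), (row=4, col=5), (row=4, col=7), (row=5, col=6), (row=5, col=8), (row=6, col=9)
  Distance 9: (row=0, col=0), (row=1, col=1), (row=2, col=2), (row=3, col=3), (row=5, col=5), (row=5, col=7), (row=6, col=6), (row=6, col=8), (row=6, col=10)
  Distance 10: (row=1, col=0), (row=2, col=1), (row=3, col=2), (row=4, col=3), (row=5, col=4), (row=6, col=5), (row=6, col=7)
  Distance 11: (row=2, col=0), (row=3, col=1), (row=5, col=3), (row=6, col=4)
  Distance 12: (row=3, col=0), (row=4, col=1), (row=5, col=2), (row=6, col=3)
  Distance 13: (row=4, col=0), (row=5, col=1), (row=6, col=2)
  Distance 14: (row=6, col=1)
Total reachable: 67 (grid has 67 open cells total)

Answer: Reachable cells: 67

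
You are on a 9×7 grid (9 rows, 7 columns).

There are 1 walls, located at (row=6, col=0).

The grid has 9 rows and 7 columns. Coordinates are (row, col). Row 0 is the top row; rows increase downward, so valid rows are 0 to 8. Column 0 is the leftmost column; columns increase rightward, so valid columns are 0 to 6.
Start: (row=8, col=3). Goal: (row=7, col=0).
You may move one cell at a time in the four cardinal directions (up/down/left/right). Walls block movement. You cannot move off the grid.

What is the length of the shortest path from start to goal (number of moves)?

Answer: Shortest path length: 4

Derivation:
BFS from (row=8, col=3) until reaching (row=7, col=0):
  Distance 0: (row=8, col=3)
  Distance 1: (row=7, col=3), (row=8, col=2), (row=8, col=4)
  Distance 2: (row=6, col=3), (row=7, col=2), (row=7, col=4), (row=8, col=1), (row=8, col=5)
  Distance 3: (row=5, col=3), (row=6, col=2), (row=6, col=4), (row=7, col=1), (row=7, col=5), (row=8, col=0), (row=8, col=6)
  Distance 4: (row=4, col=3), (row=5, col=2), (row=5, col=4), (row=6, col=1), (row=6, col=5), (row=7, col=0), (row=7, col=6)  <- goal reached here
One shortest path (4 moves): (row=8, col=3) -> (row=8, col=2) -> (row=8, col=1) -> (row=8, col=0) -> (row=7, col=0)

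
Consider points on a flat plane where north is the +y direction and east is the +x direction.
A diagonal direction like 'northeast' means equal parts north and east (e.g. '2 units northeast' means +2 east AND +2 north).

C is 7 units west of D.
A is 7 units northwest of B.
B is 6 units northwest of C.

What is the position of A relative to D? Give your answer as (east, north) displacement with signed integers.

Answer: A is at (east=-20, north=13) relative to D.

Derivation:
Place D at the origin (east=0, north=0).
  C is 7 units west of D: delta (east=-7, north=+0); C at (east=-7, north=0).
  B is 6 units northwest of C: delta (east=-6, north=+6); B at (east=-13, north=6).
  A is 7 units northwest of B: delta (east=-7, north=+7); A at (east=-20, north=13).
Therefore A relative to D: (east=-20, north=13).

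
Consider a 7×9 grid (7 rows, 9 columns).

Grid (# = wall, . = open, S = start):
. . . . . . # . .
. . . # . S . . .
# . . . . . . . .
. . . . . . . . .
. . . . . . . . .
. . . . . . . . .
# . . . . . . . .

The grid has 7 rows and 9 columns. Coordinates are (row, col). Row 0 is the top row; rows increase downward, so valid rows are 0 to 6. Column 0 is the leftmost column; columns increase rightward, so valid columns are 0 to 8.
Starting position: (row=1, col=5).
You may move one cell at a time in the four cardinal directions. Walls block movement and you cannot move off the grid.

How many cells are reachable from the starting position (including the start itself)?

BFS flood-fill from (row=1, col=5):
  Distance 0: (row=1, col=5)
  Distance 1: (row=0, col=5), (row=1, col=4), (row=1, col=6), (row=2, col=5)
  Distance 2: (row=0, col=4), (row=1, col=7), (row=2, col=4), (row=2, col=6), (row=3, col=5)
  Distance 3: (row=0, col=3), (row=0, col=7), (row=1, col=8), (row=2, col=3), (row=2, col=7), (row=3, col=4), (row=3, col=6), (row=4, col=5)
  Distance 4: (row=0, col=2), (row=0, col=8), (row=2, col=2), (row=2, col=8), (row=3, col=3), (row=3, col=7), (row=4, col=4), (row=4, col=6), (row=5, col=5)
  Distance 5: (row=0, col=1), (row=1, col=2), (row=2, col=1), (row=3, col=2), (row=3, col=8), (row=4, col=3), (row=4, col=7), (row=5, col=4), (row=5, col=6), (row=6, col=5)
  Distance 6: (row=0, col=0), (row=1, col=1), (row=3, col=1), (row=4, col=2), (row=4, col=8), (row=5, col=3), (row=5, col=7), (row=6, col=4), (row=6, col=6)
  Distance 7: (row=1, col=0), (row=3, col=0), (row=4, col=1), (row=5, col=2), (row=5, col=8), (row=6, col=3), (row=6, col=7)
  Distance 8: (row=4, col=0), (row=5, col=1), (row=6, col=2), (row=6, col=8)
  Distance 9: (row=5, col=0), (row=6, col=1)
Total reachable: 59 (grid has 59 open cells total)

Answer: Reachable cells: 59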